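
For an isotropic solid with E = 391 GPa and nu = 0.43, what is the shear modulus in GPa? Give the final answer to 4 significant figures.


G = E / (2*(1+nu))
G = 391 / (2*(1+0.43))
G = 136.7 GPa


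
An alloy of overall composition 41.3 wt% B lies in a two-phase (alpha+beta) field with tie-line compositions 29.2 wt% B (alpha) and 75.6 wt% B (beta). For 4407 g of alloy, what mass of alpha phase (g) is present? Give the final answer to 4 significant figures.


f_alpha = (C_beta - C0) / (C_beta - C_alpha)
f_alpha = (75.6 - 41.3) / (75.6 - 29.2) = 0.739224
m_alpha = f_alpha * m_total = 0.739224 * 4407 = 3258 g


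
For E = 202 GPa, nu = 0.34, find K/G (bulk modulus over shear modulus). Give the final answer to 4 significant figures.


G = E / (2*(1+nu))
G = 202 / (2*(1+0.34)) = 75.3731 GPa
K = E / (3*(1-2*nu))
K = 202 / (3*(1-2*0.34)) = 210.417 GPa
K/G = 210.417 / 75.3731 = 2.792


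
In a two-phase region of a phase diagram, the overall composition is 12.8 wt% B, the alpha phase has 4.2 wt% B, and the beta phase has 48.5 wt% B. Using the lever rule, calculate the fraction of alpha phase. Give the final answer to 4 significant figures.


f_alpha = (C_beta - C0) / (C_beta - C_alpha)
f_alpha = (48.5 - 12.8) / (48.5 - 4.2)
f_alpha = 0.8059


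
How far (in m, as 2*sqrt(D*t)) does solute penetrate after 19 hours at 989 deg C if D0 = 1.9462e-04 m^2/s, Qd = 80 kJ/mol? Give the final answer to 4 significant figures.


Step 1: D = D0 * exp(-Qd/(R*T))
T = 1262.15 K
D = 1.9462e-04 * exp(-80e3 / (8.314 * 1262.15)) = 9.51113e-08 m^2/s
Step 2: L = 2*sqrt(D*t)
t = 19 h = 68400 s
L = 2*sqrt(9.51113e-08 * 68400) = 0.1613 m


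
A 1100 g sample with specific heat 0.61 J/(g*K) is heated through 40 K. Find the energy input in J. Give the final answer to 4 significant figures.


Q = m * cp * dT
Q = 1100 * 0.61 * 40
Q = 26840 J


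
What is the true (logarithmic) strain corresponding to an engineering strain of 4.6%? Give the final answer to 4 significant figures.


epsilon_true = ln(1 + epsilon_eng)
epsilon_true = ln(1 + 0.046)
epsilon_true = 0.04497


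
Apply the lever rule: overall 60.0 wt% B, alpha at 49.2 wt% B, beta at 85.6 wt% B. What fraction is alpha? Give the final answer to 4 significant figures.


f_alpha = (C_beta - C0) / (C_beta - C_alpha)
f_alpha = (85.6 - 60.0) / (85.6 - 49.2)
f_alpha = 0.7033


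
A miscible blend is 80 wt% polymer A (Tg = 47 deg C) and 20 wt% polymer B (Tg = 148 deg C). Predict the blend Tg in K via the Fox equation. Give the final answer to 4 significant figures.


1/Tg = w1/Tg1 + w2/Tg2 (in Kelvin)
Tg1 = 320.15 K, Tg2 = 421.15 K
1/Tg = 0.8/320.15 + 0.2/421.15
Tg = 336.3 K


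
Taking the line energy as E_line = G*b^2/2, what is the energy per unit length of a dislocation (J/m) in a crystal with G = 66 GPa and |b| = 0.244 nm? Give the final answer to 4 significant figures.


E = G*b^2/2
b = 0.244 nm = 2.44e-10 m
G = 66 GPa = 6.6e+10 Pa
E = 0.5 * 6.6e+10 * (2.44e-10)^2
E = 1.965e-09 J/m


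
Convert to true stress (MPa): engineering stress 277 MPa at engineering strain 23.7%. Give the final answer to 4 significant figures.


sigma_true = sigma_eng * (1 + epsilon_eng)
sigma_true = 277 * (1 + 0.237)
sigma_true = 342.6 MPa


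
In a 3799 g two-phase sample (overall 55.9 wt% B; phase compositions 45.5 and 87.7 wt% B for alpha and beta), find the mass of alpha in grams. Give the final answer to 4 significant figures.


f_alpha = (C_beta - C0) / (C_beta - C_alpha)
f_alpha = (87.7 - 55.9) / (87.7 - 45.5) = 0.753555
m_alpha = f_alpha * m_total = 0.753555 * 3799 = 2863 g


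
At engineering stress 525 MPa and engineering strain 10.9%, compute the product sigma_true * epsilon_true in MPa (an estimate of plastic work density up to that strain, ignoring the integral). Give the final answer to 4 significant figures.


sigma_true = sigma_eng * (1 + epsilon_eng)
sigma_true = 525 * (1 + 0.109) = 582.225 MPa
epsilon_true = ln(1 + epsilon_eng)
epsilon_true = ln(1 + 0.109) = 0.103459
sigma_true * epsilon_true = 582.225 * 0.103459 = 60.24 MPa


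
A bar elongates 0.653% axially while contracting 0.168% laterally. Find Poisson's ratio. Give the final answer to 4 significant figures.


nu = -epsilon_lat / epsilon_axial
Lateral strain is contraction (negative), so using magnitudes:
nu = 0.168 / 0.653
nu = 0.2573


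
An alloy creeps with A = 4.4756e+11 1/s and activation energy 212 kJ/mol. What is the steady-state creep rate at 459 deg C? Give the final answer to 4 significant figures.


rate = A * exp(-Q / (R*T))
T = 459 + 273.15 = 732.15 K
rate = 4.4756e+11 * exp(-212e3 / (8.314 * 732.15))
rate = 3.352e-04 1/s


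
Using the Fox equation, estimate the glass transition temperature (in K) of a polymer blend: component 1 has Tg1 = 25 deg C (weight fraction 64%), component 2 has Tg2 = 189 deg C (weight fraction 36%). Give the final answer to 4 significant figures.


1/Tg = w1/Tg1 + w2/Tg2 (in Kelvin)
Tg1 = 298.15 K, Tg2 = 462.15 K
1/Tg = 0.64/298.15 + 0.36/462.15
Tg = 341.8 K


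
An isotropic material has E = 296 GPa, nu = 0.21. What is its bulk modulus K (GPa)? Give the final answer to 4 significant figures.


K = E / (3*(1-2*nu))
K = 296 / (3*(1-2*0.21))
K = 170.1 GPa


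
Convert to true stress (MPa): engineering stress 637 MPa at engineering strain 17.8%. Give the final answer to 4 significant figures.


sigma_true = sigma_eng * (1 + epsilon_eng)
sigma_true = 637 * (1 + 0.178)
sigma_true = 750.4 MPa


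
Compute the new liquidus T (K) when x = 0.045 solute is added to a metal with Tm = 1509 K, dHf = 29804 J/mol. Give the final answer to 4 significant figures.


dT = R*Tm^2*x / dHf
dT = 8.314 * 1509^2 * 0.045 / 29804
dT = 28.5842 K
T_new = 1509 - 28.5842 = 1480 K


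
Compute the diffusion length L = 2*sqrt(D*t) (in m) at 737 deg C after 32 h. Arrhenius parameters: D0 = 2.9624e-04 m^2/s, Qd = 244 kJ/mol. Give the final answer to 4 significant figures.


Step 1: D = D0 * exp(-Qd/(R*T))
T = 1010.15 K
D = 2.9624e-04 * exp(-244e3 / (8.314 * 1010.15)) = 7.14497e-17 m^2/s
Step 2: L = 2*sqrt(D*t)
t = 32 h = 115200 s
L = 2*sqrt(7.14497e-17 * 115200) = 5.738e-06 m


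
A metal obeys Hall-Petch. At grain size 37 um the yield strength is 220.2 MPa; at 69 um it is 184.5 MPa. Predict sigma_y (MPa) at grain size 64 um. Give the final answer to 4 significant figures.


sigma_y = sigma0 + k / sqrt(d)
1/sqrt(d1) = 1/sqrt(3.7e-05) = 164.399;  1/sqrt(d2) = 120.386
k = (sigma1 - sigma2) / (1/sqrt(d1) - 1/sqrt(d2)) = (220.2 - 184.5) / (164.399 - 120.386) = 0.811122 MPa*m^0.5
sigma0 = sigma1 - k/sqrt(d1) = 220.2 - 0.811122*164.399 = 86.8524 MPa
sigma_y(d3) = 86.8524 + 0.811122 / sqrt(6.4e-05) = 188.2 MPa


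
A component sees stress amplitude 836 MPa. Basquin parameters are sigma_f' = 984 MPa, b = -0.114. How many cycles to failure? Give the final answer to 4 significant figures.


sigma_a = sigma_f' * (2*Nf)^b
2*Nf = (sigma_a / sigma_f')^(1/b)
2*Nf = (836 / 984)^(1/-0.114)
2*Nf = 4.17787
Nf = 2.089 cycles


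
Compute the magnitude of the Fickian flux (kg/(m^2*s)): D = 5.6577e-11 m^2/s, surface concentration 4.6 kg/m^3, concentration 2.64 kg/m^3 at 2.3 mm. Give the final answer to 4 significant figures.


J = -D * (dC/dx) = D * (C1 - C2) / dx
J = 5.6577e-11 * (4.6 - 2.64) / 2.3e-03
J = 4.821e-08 kg/(m^2*s)


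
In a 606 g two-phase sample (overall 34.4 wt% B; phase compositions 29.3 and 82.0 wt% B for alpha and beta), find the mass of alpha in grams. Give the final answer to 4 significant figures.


f_alpha = (C_beta - C0) / (C_beta - C_alpha)
f_alpha = (82.0 - 34.4) / (82.0 - 29.3) = 0.903226
m_alpha = f_alpha * m_total = 0.903226 * 606 = 547.4 g


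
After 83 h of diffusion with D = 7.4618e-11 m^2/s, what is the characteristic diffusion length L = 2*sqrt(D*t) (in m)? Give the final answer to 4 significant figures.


t = 83 hr = 298800 s
Diffusion length = 2*sqrt(D*t)
= 2*sqrt(7.4618e-11 * 298800)
= 9.444e-03 m


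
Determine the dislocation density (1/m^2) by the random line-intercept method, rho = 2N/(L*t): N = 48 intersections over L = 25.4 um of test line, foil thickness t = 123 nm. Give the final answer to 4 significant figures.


rho = 2N / (L * t)
L = 25.4 um = 2.54e-05 m, t = 123 nm = 1.23e-07 m
rho = 2 * 48 / (2.54e-05 * 1.23e-07)
rho = 3.073e+13 1/m^2


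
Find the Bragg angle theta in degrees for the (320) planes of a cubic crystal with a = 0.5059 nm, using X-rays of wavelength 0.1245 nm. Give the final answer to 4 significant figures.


d = a / sqrt(h^2+k^2+l^2)
d = 0.5059 / sqrt(13) = 0.140311 nm
lambda = 2*d*sin(theta)  =>  sin(theta) = lambda / (2*d)
sin(theta) = 0.1245 / (2 * 0.140311) = 0.443656
theta = 26.34 deg


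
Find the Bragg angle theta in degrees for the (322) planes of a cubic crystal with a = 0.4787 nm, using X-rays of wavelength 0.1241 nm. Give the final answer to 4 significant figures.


d = a / sqrt(h^2+k^2+l^2)
d = 0.4787 / sqrt(17) = 0.116102 nm
lambda = 2*d*sin(theta)  =>  sin(theta) = lambda / (2*d)
sin(theta) = 0.1241 / (2 * 0.116102) = 0.534445
theta = 32.31 deg


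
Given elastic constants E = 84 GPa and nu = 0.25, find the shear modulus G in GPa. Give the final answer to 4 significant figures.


G = E / (2*(1+nu))
G = 84 / (2*(1+0.25))
G = 33.6 GPa


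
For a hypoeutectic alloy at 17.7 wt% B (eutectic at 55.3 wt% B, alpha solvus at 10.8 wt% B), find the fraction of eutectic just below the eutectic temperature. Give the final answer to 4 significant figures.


f_primary = (C_e - C0) / (C_e - C_alpha_max)
f_primary = (55.3 - 17.7) / (55.3 - 10.8)
f_primary = 0.844944
f_eutectic = 1 - 0.844944 = 0.1551


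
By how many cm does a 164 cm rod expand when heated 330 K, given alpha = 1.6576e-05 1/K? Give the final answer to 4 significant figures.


dL = L0 * alpha * dT
dL = 164 * 1.6576e-05 * 330
dL = 0.8971 cm


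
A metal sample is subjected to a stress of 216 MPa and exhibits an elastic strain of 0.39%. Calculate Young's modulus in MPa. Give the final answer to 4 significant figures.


E = sigma / epsilon
epsilon = 0.39% = 3.9e-03
E = 216 / 3.9e-03
E = 55380 MPa


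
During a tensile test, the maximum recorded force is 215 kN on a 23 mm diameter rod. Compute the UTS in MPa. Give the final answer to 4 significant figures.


A0 = pi*(d/2)^2 = pi*(23/2)^2 = 415.476 mm^2
UTS = F_max / A0 = 215*1000 / 415.476
UTS = 517.5 MPa


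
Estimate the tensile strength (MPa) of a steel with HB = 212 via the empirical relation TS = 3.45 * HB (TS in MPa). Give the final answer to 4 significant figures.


TS (MPa) = 3.45 * HB
TS = 3.45 * 212
TS = 731.4 MPa


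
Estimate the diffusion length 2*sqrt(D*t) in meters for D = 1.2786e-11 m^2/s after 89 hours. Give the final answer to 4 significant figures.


t = 89 hr = 320400 s
Diffusion length = 2*sqrt(D*t)
= 2*sqrt(1.2786e-11 * 320400)
= 4.048e-03 m


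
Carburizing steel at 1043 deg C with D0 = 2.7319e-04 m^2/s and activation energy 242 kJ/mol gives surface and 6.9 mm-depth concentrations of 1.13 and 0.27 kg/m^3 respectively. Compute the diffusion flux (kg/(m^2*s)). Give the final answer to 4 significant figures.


Step 1: D = D0 * exp(-Qd/(R*T))
T = 1043 + 273.15 = 1316.15 K
D = 2.7319e-04 * exp(-242e3 / (8.314 * 1316.15)) = 6.7882e-14 m^2/s
Step 2: J = D * (C1 - C2) / dx
J = 6.7882e-14 * (1.13 - 0.27) / 6.9e-03
J = 8.461e-12 kg/(m^2*s)


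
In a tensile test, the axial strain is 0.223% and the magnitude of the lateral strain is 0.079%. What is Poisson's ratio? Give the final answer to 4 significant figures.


nu = -epsilon_lat / epsilon_axial
Lateral strain is contraction (negative), so using magnitudes:
nu = 0.079 / 0.223
nu = 0.3543


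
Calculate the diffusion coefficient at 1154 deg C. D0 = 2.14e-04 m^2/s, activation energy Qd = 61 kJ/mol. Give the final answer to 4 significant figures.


D = D0 * exp(-Qd / (R*T))
T = 1427.15 K
D = 2.14e-04 * exp(-61e3 / (8.314 * 1427.15))
D = 1.252e-06 m^2/s


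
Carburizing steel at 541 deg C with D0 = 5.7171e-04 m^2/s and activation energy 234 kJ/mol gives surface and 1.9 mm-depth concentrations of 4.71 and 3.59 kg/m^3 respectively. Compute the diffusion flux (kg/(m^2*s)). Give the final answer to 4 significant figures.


Step 1: D = D0 * exp(-Qd/(R*T))
T = 541 + 273.15 = 814.15 K
D = 5.7171e-04 * exp(-234e3 / (8.314 * 814.15)) = 5.54045e-19 m^2/s
Step 2: J = D * (C1 - C2) / dx
J = 5.54045e-19 * (4.71 - 3.59) / 1.9e-03
J = 3.266e-16 kg/(m^2*s)


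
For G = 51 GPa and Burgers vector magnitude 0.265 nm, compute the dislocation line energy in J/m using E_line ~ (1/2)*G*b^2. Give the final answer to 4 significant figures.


E = G*b^2/2
b = 0.265 nm = 2.65e-10 m
G = 51 GPa = 5.1e+10 Pa
E = 0.5 * 5.1e+10 * (2.65e-10)^2
E = 1.791e-09 J/m


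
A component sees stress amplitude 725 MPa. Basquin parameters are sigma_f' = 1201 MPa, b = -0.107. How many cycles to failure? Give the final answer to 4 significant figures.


sigma_a = sigma_f' * (2*Nf)^b
2*Nf = (sigma_a / sigma_f')^(1/b)
2*Nf = (725 / 1201)^(1/-0.107)
2*Nf = 111.852
Nf = 55.93 cycles


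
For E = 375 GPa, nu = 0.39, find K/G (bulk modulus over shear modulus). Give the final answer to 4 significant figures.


G = E / (2*(1+nu))
G = 375 / (2*(1+0.39)) = 134.892 GPa
K = E / (3*(1-2*nu))
K = 375 / (3*(1-2*0.39)) = 568.182 GPa
K/G = 568.182 / 134.892 = 4.212


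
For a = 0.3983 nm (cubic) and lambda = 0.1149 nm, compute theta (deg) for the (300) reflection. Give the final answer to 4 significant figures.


d = a / sqrt(h^2+k^2+l^2)
d = 0.3983 / sqrt(9) = 0.132767 nm
lambda = 2*d*sin(theta)  =>  sin(theta) = lambda / (2*d)
sin(theta) = 0.1149 / (2 * 0.132767) = 0.432714
theta = 25.64 deg


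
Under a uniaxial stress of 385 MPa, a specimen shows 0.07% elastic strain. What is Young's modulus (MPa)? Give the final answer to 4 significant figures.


E = sigma / epsilon
epsilon = 0.07% = 7e-04
E = 385 / 7e-04
E = 550000 MPa


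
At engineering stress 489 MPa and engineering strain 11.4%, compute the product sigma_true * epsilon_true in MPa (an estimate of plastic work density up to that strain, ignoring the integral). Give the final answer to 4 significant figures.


sigma_true = sigma_eng * (1 + epsilon_eng)
sigma_true = 489 * (1 + 0.114) = 544.746 MPa
epsilon_true = ln(1 + epsilon_eng)
epsilon_true = ln(1 + 0.114) = 0.107957
sigma_true * epsilon_true = 544.746 * 0.107957 = 58.81 MPa


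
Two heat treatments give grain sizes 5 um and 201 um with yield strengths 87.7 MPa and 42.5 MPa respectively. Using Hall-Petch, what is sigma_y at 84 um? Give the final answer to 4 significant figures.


sigma_y = sigma0 + k / sqrt(d)
1/sqrt(d1) = 1/sqrt(5e-06) = 447.214;  1/sqrt(d2) = 70.5346
k = (sigma1 - sigma2) / (1/sqrt(d1) - 1/sqrt(d2)) = (87.7 - 42.5) / (447.214 - 70.5346) = 0.119996 MPa*m^0.5
sigma0 = sigma1 - k/sqrt(d1) = 87.7 - 0.119996*447.214 = 34.0361 MPa
sigma_y(d3) = 34.0361 + 0.119996 / sqrt(8.4e-05) = 47.13 MPa


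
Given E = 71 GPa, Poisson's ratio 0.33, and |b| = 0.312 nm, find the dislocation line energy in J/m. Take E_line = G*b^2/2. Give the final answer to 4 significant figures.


Step 1: G = E / (2*(1+nu))
G = 71 / (2*(1+0.33)) = 26.6917 GPa = 2.66917e+10 Pa
Step 2: E_line = G*b^2/2
b = 0.312 nm = 3.12e-10 m
E_line = 0.5 * 2.66917e+10 * (3.12e-10)^2 = 1.299e-09 J/m


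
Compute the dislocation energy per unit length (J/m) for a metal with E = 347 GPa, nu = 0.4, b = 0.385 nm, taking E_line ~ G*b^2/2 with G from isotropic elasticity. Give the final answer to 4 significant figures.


Step 1: G = E / (2*(1+nu))
G = 347 / (2*(1+0.4)) = 123.929 GPa = 1.23929e+11 Pa
Step 2: E_line = G*b^2/2
b = 0.385 nm = 3.85e-10 m
E_line = 0.5 * 1.23929e+11 * (3.85e-10)^2 = 9.185e-09 J/m


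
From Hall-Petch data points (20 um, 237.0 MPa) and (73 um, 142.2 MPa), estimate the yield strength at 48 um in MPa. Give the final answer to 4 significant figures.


sigma_y = sigma0 + k / sqrt(d)
1/sqrt(d1) = 1/sqrt(2e-05) = 223.607;  1/sqrt(d2) = 117.041
k = (sigma1 - sigma2) / (1/sqrt(d1) - 1/sqrt(d2)) = (237.0 - 142.2) / (223.607 - 117.041) = 0.889592 MPa*m^0.5
sigma0 = sigma1 - k/sqrt(d1) = 237.0 - 0.889592*223.607 = 38.0811 MPa
sigma_y(d3) = 38.0811 + 0.889592 / sqrt(4.8e-05) = 166.5 MPa


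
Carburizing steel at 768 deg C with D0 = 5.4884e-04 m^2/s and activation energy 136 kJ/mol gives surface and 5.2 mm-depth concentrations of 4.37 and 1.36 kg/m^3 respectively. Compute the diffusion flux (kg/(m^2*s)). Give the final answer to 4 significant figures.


Step 1: D = D0 * exp(-Qd/(R*T))
T = 768 + 273.15 = 1041.15 K
D = 5.4884e-04 * exp(-136e3 / (8.314 * 1041.15)) = 8.24253e-11 m^2/s
Step 2: J = D * (C1 - C2) / dx
J = 8.24253e-11 * (4.37 - 1.36) / 5.2e-03
J = 4.771e-08 kg/(m^2*s)


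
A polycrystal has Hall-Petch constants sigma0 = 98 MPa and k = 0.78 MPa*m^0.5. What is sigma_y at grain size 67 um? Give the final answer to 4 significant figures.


sigma_y = sigma0 + k / sqrt(d)
d = 67 um = 6.7e-05 m
sigma_y = 98 + 0.78 / sqrt(6.7e-05)
sigma_y = 193.3 MPa


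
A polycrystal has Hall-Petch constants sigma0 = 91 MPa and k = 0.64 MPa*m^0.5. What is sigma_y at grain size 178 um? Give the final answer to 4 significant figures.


sigma_y = sigma0 + k / sqrt(d)
d = 178 um = 1.78e-04 m
sigma_y = 91 + 0.64 / sqrt(1.78e-04)
sigma_y = 139 MPa


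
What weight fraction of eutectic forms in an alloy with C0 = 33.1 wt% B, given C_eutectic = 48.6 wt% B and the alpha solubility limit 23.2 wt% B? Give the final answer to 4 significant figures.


f_primary = (C_e - C0) / (C_e - C_alpha_max)
f_primary = (48.6 - 33.1) / (48.6 - 23.2)
f_primary = 0.610236
f_eutectic = 1 - 0.610236 = 0.3898


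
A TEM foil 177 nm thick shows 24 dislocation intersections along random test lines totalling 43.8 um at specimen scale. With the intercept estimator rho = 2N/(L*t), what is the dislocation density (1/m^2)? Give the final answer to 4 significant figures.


rho = 2N / (L * t)
L = 43.8 um = 4.38e-05 m, t = 177 nm = 1.77e-07 m
rho = 2 * 24 / (4.38e-05 * 1.77e-07)
rho = 6.191e+12 1/m^2


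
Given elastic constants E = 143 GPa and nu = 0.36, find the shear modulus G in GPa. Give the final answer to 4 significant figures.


G = E / (2*(1+nu))
G = 143 / (2*(1+0.36))
G = 52.57 GPa


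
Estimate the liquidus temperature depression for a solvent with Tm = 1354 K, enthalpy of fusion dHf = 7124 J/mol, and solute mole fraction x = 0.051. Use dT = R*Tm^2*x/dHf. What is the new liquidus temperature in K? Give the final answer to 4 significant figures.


dT = R*Tm^2*x / dHf
dT = 8.314 * 1354^2 * 0.051 / 7124
dT = 109.117 K
T_new = 1354 - 109.117 = 1245 K


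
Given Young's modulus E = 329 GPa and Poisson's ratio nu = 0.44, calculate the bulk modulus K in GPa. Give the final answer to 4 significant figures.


K = E / (3*(1-2*nu))
K = 329 / (3*(1-2*0.44))
K = 913.9 GPa


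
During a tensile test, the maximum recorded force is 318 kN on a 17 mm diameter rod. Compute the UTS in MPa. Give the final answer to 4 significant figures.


A0 = pi*(d/2)^2 = pi*(17/2)^2 = 226.98 mm^2
UTS = F_max / A0 = 318*1000 / 226.98
UTS = 1401 MPa


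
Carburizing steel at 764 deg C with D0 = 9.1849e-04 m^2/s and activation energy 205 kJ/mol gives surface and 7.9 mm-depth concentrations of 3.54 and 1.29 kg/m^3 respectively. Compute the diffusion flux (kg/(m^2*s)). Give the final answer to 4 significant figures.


Step 1: D = D0 * exp(-Qd/(R*T))
T = 764 + 273.15 = 1037.15 K
D = 9.1849e-04 * exp(-205e3 / (8.314 * 1037.15)) = 4.34667e-14 m^2/s
Step 2: J = D * (C1 - C2) / dx
J = 4.34667e-14 * (3.54 - 1.29) / 7.9e-03
J = 1.238e-11 kg/(m^2*s)


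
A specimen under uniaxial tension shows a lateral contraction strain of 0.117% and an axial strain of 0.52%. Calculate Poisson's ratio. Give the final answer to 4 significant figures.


nu = -epsilon_lat / epsilon_axial
Lateral strain is contraction (negative), so using magnitudes:
nu = 0.117 / 0.52
nu = 0.225


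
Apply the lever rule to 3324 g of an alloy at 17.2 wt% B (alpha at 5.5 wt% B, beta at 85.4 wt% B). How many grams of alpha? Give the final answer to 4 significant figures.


f_alpha = (C_beta - C0) / (C_beta - C_alpha)
f_alpha = (85.4 - 17.2) / (85.4 - 5.5) = 0.853567
m_alpha = f_alpha * m_total = 0.853567 * 3324 = 2837 g


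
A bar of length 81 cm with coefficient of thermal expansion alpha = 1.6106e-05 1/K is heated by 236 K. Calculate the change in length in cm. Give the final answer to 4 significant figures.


dL = L0 * alpha * dT
dL = 81 * 1.6106e-05 * 236
dL = 0.3079 cm


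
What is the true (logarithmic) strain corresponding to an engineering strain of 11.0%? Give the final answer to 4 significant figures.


epsilon_true = ln(1 + epsilon_eng)
epsilon_true = ln(1 + 0.11)
epsilon_true = 0.1044


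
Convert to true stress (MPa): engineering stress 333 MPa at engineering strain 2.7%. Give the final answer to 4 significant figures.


sigma_true = sigma_eng * (1 + epsilon_eng)
sigma_true = 333 * (1 + 0.027)
sigma_true = 342 MPa


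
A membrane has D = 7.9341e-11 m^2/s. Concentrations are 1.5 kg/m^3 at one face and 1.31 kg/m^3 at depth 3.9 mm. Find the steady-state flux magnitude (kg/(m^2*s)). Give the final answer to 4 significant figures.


J = -D * (dC/dx) = D * (C1 - C2) / dx
J = 7.9341e-11 * (1.5 - 1.31) / 3.9e-03
J = 3.865e-09 kg/(m^2*s)


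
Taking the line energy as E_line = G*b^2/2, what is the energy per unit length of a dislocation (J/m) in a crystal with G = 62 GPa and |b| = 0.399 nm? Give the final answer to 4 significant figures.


E = G*b^2/2
b = 0.399 nm = 3.99e-10 m
G = 62 GPa = 6.2e+10 Pa
E = 0.5 * 6.2e+10 * (3.99e-10)^2
E = 4.935e-09 J/m


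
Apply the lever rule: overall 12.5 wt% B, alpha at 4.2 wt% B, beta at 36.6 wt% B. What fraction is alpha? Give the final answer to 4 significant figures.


f_alpha = (C_beta - C0) / (C_beta - C_alpha)
f_alpha = (36.6 - 12.5) / (36.6 - 4.2)
f_alpha = 0.7438


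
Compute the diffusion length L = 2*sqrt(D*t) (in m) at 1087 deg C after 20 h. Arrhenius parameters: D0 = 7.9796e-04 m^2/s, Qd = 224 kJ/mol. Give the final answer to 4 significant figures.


Step 1: D = D0 * exp(-Qd/(R*T))
T = 1360.15 K
D = 7.9796e-04 * exp(-224e3 / (8.314 * 1360.15)) = 1.9919e-12 m^2/s
Step 2: L = 2*sqrt(D*t)
t = 20 h = 72000 s
L = 2*sqrt(1.9919e-12 * 72000) = 7.574e-04 m


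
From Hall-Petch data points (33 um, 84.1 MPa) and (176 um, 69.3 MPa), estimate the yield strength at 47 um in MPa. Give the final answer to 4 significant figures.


sigma_y = sigma0 + k / sqrt(d)
1/sqrt(d1) = 1/sqrt(3.3e-05) = 174.078;  1/sqrt(d2) = 75.3778
k = (sigma1 - sigma2) / (1/sqrt(d1) - 1/sqrt(d2)) = (84.1 - 69.3) / (174.078 - 75.3778) = 0.14995 MPa*m^0.5
sigma0 = sigma1 - k/sqrt(d1) = 84.1 - 0.14995*174.078 = 57.9971 MPa
sigma_y(d3) = 57.9971 + 0.14995 / sqrt(4.7e-05) = 79.87 MPa


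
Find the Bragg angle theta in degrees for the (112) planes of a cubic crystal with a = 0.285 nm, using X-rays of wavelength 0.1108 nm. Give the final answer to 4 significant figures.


d = a / sqrt(h^2+k^2+l^2)
d = 0.285 / sqrt(6) = 0.116351 nm
lambda = 2*d*sin(theta)  =>  sin(theta) = lambda / (2*d)
sin(theta) = 0.1108 / (2 * 0.116351) = 0.476146
theta = 28.43 deg


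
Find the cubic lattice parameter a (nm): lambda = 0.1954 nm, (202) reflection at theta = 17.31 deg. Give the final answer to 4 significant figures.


d = lambda / (2*sin(theta))
d = 0.1954 / (2*sin(17.31 deg))
d = 0.328358 nm
a = d * sqrt(h^2+k^2+l^2) = 0.328358 * sqrt(8)
a = 0.9287 nm


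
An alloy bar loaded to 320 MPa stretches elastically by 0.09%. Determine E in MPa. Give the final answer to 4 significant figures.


E = sigma / epsilon
epsilon = 0.09% = 9e-04
E = 320 / 9e-04
E = 355600 MPa


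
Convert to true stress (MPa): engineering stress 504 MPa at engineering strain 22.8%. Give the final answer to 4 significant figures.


sigma_true = sigma_eng * (1 + epsilon_eng)
sigma_true = 504 * (1 + 0.228)
sigma_true = 618.9 MPa


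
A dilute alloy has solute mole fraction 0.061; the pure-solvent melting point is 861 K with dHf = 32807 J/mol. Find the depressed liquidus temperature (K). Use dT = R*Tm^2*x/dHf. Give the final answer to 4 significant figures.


dT = R*Tm^2*x / dHf
dT = 8.314 * 861^2 * 0.061 / 32807
dT = 11.4599 K
T_new = 861 - 11.4599 = 849.5 K


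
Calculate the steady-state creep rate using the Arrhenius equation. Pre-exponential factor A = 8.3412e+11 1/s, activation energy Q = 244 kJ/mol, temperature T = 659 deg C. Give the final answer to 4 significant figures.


rate = A * exp(-Q / (R*T))
T = 659 + 273.15 = 932.15 K
rate = 8.3412e+11 * exp(-244e3 / (8.314 * 932.15))
rate = 0.01769 1/s


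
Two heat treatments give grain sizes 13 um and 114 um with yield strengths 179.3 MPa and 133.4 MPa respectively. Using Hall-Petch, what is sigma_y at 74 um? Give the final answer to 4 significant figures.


sigma_y = sigma0 + k / sqrt(d)
1/sqrt(d1) = 1/sqrt(1.3e-05) = 277.35;  1/sqrt(d2) = 93.6586
k = (sigma1 - sigma2) / (1/sqrt(d1) - 1/sqrt(d2)) = (179.3 - 133.4) / (277.35 - 93.6586) = 0.249875 MPa*m^0.5
sigma0 = sigma1 - k/sqrt(d1) = 179.3 - 0.249875*277.35 = 109.997 MPa
sigma_y(d3) = 109.997 + 0.249875 / sqrt(7.4e-05) = 139 MPa


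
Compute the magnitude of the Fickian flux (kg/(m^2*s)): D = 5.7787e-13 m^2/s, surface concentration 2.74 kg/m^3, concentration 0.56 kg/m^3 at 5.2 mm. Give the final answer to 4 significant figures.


J = -D * (dC/dx) = D * (C1 - C2) / dx
J = 5.7787e-13 * (2.74 - 0.56) / 5.2e-03
J = 2.423e-10 kg/(m^2*s)


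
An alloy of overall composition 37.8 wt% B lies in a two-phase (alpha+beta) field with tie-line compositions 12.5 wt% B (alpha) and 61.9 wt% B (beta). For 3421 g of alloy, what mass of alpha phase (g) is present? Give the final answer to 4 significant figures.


f_alpha = (C_beta - C0) / (C_beta - C_alpha)
f_alpha = (61.9 - 37.8) / (61.9 - 12.5) = 0.487854
m_alpha = f_alpha * m_total = 0.487854 * 3421 = 1669 g


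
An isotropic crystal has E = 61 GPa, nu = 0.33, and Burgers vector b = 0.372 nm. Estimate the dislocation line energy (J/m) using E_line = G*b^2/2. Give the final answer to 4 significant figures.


Step 1: G = E / (2*(1+nu))
G = 61 / (2*(1+0.33)) = 22.9323 GPa = 2.29323e+10 Pa
Step 2: E_line = G*b^2/2
b = 0.372 nm = 3.72e-10 m
E_line = 0.5 * 2.29323e+10 * (3.72e-10)^2 = 1.587e-09 J/m


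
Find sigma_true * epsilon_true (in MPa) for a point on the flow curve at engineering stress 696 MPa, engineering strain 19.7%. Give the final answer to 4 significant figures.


sigma_true = sigma_eng * (1 + epsilon_eng)
sigma_true = 696 * (1 + 0.197) = 833.112 MPa
epsilon_true = ln(1 + epsilon_eng)
epsilon_true = ln(1 + 0.197) = 0.179818
sigma_true * epsilon_true = 833.112 * 0.179818 = 149.8 MPa


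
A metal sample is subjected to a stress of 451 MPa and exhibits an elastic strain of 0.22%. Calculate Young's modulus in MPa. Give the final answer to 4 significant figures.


E = sigma / epsilon
epsilon = 0.22% = 2.2e-03
E = 451 / 2.2e-03
E = 205000 MPa


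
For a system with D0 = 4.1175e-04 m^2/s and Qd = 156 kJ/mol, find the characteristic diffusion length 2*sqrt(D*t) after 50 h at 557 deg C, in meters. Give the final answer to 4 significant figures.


Step 1: D = D0 * exp(-Qd/(R*T))
T = 830.15 K
D = 4.1175e-04 * exp(-156e3 / (8.314 * 830.15)) = 6.28721e-14 m^2/s
Step 2: L = 2*sqrt(D*t)
t = 50 h = 180000 s
L = 2*sqrt(6.28721e-14 * 180000) = 2.128e-04 m


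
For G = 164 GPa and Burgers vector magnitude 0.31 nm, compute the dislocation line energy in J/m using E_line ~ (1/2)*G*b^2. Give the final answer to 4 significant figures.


E = G*b^2/2
b = 0.31 nm = 3.1e-10 m
G = 164 GPa = 1.64e+11 Pa
E = 0.5 * 1.64e+11 * (3.1e-10)^2
E = 7.88e-09 J/m


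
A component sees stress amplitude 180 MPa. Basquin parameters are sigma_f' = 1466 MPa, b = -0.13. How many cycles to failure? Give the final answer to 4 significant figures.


sigma_a = sigma_f' * (2*Nf)^b
2*Nf = (sigma_a / sigma_f')^(1/b)
2*Nf = (180 / 1466)^(1/-0.13)
2*Nf = 1.01538e+07
Nf = 5.077e+06 cycles


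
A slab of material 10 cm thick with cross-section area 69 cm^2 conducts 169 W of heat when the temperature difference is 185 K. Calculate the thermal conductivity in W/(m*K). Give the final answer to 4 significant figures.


k = Q*L / (A*dT)
L = 0.1 m, A = 6.9e-03 m^2
k = 169 * 0.1 / (6.9e-03 * 185)
k = 13.24 W/(m*K)


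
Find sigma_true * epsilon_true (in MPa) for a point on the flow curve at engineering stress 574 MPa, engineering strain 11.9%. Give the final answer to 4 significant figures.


sigma_true = sigma_eng * (1 + epsilon_eng)
sigma_true = 574 * (1 + 0.119) = 642.306 MPa
epsilon_true = ln(1 + epsilon_eng)
epsilon_true = ln(1 + 0.119) = 0.112435
sigma_true * epsilon_true = 642.306 * 0.112435 = 72.22 MPa


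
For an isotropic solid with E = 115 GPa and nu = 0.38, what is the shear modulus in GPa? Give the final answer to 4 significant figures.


G = E / (2*(1+nu))
G = 115 / (2*(1+0.38))
G = 41.67 GPa


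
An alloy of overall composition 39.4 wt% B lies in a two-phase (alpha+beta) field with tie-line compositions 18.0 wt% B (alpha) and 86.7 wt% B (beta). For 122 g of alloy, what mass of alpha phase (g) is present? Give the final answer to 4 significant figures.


f_alpha = (C_beta - C0) / (C_beta - C_alpha)
f_alpha = (86.7 - 39.4) / (86.7 - 18.0) = 0.688501
m_alpha = f_alpha * m_total = 0.688501 * 122 = 84 g


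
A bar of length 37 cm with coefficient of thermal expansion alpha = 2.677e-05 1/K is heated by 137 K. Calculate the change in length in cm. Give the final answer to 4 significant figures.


dL = L0 * alpha * dT
dL = 37 * 2.677e-05 * 137
dL = 0.1357 cm


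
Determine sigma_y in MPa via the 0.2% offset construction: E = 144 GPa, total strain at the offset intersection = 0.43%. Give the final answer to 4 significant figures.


Offset strain = 0.002
Elastic strain at yield = total_strain - offset = 4.3e-03 - 0.002 = 2.3e-03
sigma_y = E * elastic_strain = 144000 * 2.3e-03
sigma_y = 331.2 MPa


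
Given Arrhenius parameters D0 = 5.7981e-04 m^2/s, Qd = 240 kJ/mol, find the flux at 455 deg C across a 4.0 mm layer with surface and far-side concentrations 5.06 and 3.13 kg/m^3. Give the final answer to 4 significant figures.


Step 1: D = D0 * exp(-Qd/(R*T))
T = 455 + 273.15 = 728.15 K
D = 5.7981e-04 * exp(-240e3 / (8.314 * 728.15)) = 3.51561e-21 m^2/s
Step 2: J = D * (C1 - C2) / dx
J = 3.51561e-21 * (5.06 - 3.13) / 4e-03
J = 1.696e-18 kg/(m^2*s)


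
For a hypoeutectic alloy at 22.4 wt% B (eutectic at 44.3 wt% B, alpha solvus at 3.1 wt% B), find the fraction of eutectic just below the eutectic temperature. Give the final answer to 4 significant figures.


f_primary = (C_e - C0) / (C_e - C_alpha_max)
f_primary = (44.3 - 22.4) / (44.3 - 3.1)
f_primary = 0.531553
f_eutectic = 1 - 0.531553 = 0.4684


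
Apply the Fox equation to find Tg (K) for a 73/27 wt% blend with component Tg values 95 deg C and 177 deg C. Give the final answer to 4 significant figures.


1/Tg = w1/Tg1 + w2/Tg2 (in Kelvin)
Tg1 = 368.15 K, Tg2 = 450.15 K
1/Tg = 0.73/368.15 + 0.27/450.15
Tg = 387.2 K


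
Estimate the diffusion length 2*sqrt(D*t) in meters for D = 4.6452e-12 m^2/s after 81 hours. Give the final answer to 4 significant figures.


t = 81 hr = 291600 s
Diffusion length = 2*sqrt(D*t)
= 2*sqrt(4.6452e-12 * 291600)
= 2.328e-03 m


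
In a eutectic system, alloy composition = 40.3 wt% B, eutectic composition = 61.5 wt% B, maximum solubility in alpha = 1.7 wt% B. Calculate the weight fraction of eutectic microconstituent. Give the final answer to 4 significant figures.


f_primary = (C_e - C0) / (C_e - C_alpha_max)
f_primary = (61.5 - 40.3) / (61.5 - 1.7)
f_primary = 0.354515
f_eutectic = 1 - 0.354515 = 0.6455


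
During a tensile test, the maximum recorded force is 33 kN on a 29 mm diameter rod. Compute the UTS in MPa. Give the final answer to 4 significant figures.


A0 = pi*(d/2)^2 = pi*(29/2)^2 = 660.52 mm^2
UTS = F_max / A0 = 33*1000 / 660.52
UTS = 49.96 MPa


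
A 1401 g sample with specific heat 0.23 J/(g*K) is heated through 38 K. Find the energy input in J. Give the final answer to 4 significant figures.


Q = m * cp * dT
Q = 1401 * 0.23 * 38
Q = 12240 J


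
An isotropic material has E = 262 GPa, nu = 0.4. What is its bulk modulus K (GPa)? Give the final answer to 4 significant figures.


K = E / (3*(1-2*nu))
K = 262 / (3*(1-2*0.4))
K = 436.7 GPa


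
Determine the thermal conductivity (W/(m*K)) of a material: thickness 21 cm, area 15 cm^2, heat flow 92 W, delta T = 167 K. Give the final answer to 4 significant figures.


k = Q*L / (A*dT)
L = 0.21 m, A = 1.5e-03 m^2
k = 92 * 0.21 / (1.5e-03 * 167)
k = 77.13 W/(m*K)


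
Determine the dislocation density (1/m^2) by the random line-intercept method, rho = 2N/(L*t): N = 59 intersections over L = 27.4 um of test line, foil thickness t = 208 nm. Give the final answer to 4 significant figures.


rho = 2N / (L * t)
L = 27.4 um = 2.74e-05 m, t = 208 nm = 2.08e-07 m
rho = 2 * 59 / (2.74e-05 * 2.08e-07)
rho = 2.07e+13 1/m^2


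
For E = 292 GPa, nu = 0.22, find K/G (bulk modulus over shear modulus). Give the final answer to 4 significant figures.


G = E / (2*(1+nu))
G = 292 / (2*(1+0.22)) = 119.672 GPa
K = E / (3*(1-2*nu))
K = 292 / (3*(1-2*0.22)) = 173.81 GPa
K/G = 173.81 / 119.672 = 1.452


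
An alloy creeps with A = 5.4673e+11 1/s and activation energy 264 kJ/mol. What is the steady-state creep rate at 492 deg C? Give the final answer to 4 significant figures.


rate = A * exp(-Q / (R*T))
T = 492 + 273.15 = 765.15 K
rate = 5.4673e+11 * exp(-264e3 / (8.314 * 765.15))
rate = 5.183e-07 1/s


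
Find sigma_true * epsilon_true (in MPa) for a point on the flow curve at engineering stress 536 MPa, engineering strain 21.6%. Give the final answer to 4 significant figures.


sigma_true = sigma_eng * (1 + epsilon_eng)
sigma_true = 536 * (1 + 0.216) = 651.776 MPa
epsilon_true = ln(1 + epsilon_eng)
epsilon_true = ln(1 + 0.216) = 0.195567
sigma_true * epsilon_true = 651.776 * 0.195567 = 127.5 MPa


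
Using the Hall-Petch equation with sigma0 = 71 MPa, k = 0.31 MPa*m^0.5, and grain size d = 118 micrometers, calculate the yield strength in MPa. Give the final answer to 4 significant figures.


sigma_y = sigma0 + k / sqrt(d)
d = 118 um = 1.18e-04 m
sigma_y = 71 + 0.31 / sqrt(1.18e-04)
sigma_y = 99.54 MPa


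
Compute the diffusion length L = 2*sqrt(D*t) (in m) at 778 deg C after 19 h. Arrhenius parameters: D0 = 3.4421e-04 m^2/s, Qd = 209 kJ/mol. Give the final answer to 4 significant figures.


Step 1: D = D0 * exp(-Qd/(R*T))
T = 1051.15 K
D = 3.4421e-04 * exp(-209e3 / (8.314 * 1051.15)) = 1.41463e-14 m^2/s
Step 2: L = 2*sqrt(D*t)
t = 19 h = 68400 s
L = 2*sqrt(1.41463e-14 * 68400) = 6.221e-05 m


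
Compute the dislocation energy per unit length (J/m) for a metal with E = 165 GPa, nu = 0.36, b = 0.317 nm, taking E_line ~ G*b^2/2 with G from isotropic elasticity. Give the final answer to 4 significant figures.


Step 1: G = E / (2*(1+nu))
G = 165 / (2*(1+0.36)) = 60.6618 GPa = 6.06618e+10 Pa
Step 2: E_line = G*b^2/2
b = 0.317 nm = 3.17e-10 m
E_line = 0.5 * 6.06618e+10 * (3.17e-10)^2 = 3.048e-09 J/m


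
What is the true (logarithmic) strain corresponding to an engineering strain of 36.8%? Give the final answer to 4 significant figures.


epsilon_true = ln(1 + epsilon_eng)
epsilon_true = ln(1 + 0.368)
epsilon_true = 0.3133


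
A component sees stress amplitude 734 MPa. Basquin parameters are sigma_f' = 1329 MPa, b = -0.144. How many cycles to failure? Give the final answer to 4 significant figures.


sigma_a = sigma_f' * (2*Nf)^b
2*Nf = (sigma_a / sigma_f')^(1/b)
2*Nf = (734 / 1329)^(1/-0.144)
2*Nf = 61.7275
Nf = 30.86 cycles


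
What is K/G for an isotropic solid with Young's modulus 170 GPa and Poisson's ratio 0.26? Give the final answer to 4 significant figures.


G = E / (2*(1+nu))
G = 170 / (2*(1+0.26)) = 67.4603 GPa
K = E / (3*(1-2*nu))
K = 170 / (3*(1-2*0.26)) = 118.056 GPa
K/G = 118.056 / 67.4603 = 1.75


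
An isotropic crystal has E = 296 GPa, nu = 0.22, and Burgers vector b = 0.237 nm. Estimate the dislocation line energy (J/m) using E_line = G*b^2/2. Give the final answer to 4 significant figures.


Step 1: G = E / (2*(1+nu))
G = 296 / (2*(1+0.22)) = 121.311 GPa = 1.21311e+11 Pa
Step 2: E_line = G*b^2/2
b = 0.237 nm = 2.37e-10 m
E_line = 0.5 * 1.21311e+11 * (2.37e-10)^2 = 3.407e-09 J/m


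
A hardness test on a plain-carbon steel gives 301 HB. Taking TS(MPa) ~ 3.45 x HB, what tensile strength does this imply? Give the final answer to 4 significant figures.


TS (MPa) = 3.45 * HB
TS = 3.45 * 301
TS = 1038 MPa


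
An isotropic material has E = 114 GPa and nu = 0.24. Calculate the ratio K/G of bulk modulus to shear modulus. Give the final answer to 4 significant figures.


G = E / (2*(1+nu))
G = 114 / (2*(1+0.24)) = 45.9677 GPa
K = E / (3*(1-2*nu))
K = 114 / (3*(1-2*0.24)) = 73.0769 GPa
K/G = 73.0769 / 45.9677 = 1.59


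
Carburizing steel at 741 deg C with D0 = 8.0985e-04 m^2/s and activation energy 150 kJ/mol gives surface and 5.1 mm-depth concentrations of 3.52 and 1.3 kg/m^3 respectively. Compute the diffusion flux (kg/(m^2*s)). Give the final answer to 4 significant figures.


Step 1: D = D0 * exp(-Qd/(R*T))
T = 741 + 273.15 = 1014.15 K
D = 8.0985e-04 * exp(-150e3 / (8.314 * 1014.15)) = 1.52143e-11 m^2/s
Step 2: J = D * (C1 - C2) / dx
J = 1.52143e-11 * (3.52 - 1.3) / 5.1e-03
J = 6.623e-09 kg/(m^2*s)


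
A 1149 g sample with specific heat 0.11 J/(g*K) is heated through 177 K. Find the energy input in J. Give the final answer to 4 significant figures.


Q = m * cp * dT
Q = 1149 * 0.11 * 177
Q = 22370 J


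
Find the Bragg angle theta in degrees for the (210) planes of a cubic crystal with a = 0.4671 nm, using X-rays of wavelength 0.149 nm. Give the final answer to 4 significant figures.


d = a / sqrt(h^2+k^2+l^2)
d = 0.4671 / sqrt(5) = 0.208893 nm
lambda = 2*d*sin(theta)  =>  sin(theta) = lambda / (2*d)
sin(theta) = 0.149 / (2 * 0.208893) = 0.356641
theta = 20.89 deg


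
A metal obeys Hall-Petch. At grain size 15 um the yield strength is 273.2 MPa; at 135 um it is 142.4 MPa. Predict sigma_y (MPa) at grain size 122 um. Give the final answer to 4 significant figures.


sigma_y = sigma0 + k / sqrt(d)
1/sqrt(d1) = 1/sqrt(1.5e-05) = 258.199;  1/sqrt(d2) = 86.0663
k = (sigma1 - sigma2) / (1/sqrt(d1) - 1/sqrt(d2)) = (273.2 - 142.4) / (258.199 - 86.0663) = 0.759879 MPa*m^0.5
sigma0 = sigma1 - k/sqrt(d1) = 273.2 - 0.759879*258.199 = 77 MPa
sigma_y(d3) = 77 + 0.759879 / sqrt(1.22e-04) = 145.8 MPa


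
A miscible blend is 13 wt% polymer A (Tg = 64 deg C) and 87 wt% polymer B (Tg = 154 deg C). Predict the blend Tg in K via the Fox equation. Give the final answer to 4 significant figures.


1/Tg = w1/Tg1 + w2/Tg2 (in Kelvin)
Tg1 = 337.15 K, Tg2 = 427.15 K
1/Tg = 0.13/337.15 + 0.87/427.15
Tg = 412.8 K


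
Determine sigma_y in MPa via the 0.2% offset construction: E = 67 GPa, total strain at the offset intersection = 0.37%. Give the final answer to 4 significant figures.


Offset strain = 0.002
Elastic strain at yield = total_strain - offset = 3.7e-03 - 0.002 = 1.7e-03
sigma_y = E * elastic_strain = 67000 * 1.7e-03
sigma_y = 113.9 MPa


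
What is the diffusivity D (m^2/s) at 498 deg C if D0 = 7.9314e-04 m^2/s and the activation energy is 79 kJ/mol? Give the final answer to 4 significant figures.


D = D0 * exp(-Qd / (R*T))
T = 771.15 K
D = 7.9314e-04 * exp(-79e3 / (8.314 * 771.15))
D = 3.532e-09 m^2/s


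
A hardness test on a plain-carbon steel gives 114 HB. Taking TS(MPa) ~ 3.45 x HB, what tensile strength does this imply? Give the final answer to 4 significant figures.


TS (MPa) = 3.45 * HB
TS = 3.45 * 114
TS = 393.3 MPa


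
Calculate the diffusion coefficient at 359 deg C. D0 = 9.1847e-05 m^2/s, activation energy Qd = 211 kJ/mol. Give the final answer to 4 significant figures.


D = D0 * exp(-Qd / (R*T))
T = 632.15 K
D = 9.1847e-05 * exp(-211e3 / (8.314 * 632.15))
D = 3.369e-22 m^2/s
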